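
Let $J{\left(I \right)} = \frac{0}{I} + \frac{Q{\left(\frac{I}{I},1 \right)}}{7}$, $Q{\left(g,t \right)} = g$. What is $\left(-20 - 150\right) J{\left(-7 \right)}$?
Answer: $- \frac{170}{7} \approx -24.286$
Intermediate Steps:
$J{\left(I \right)} = \frac{1}{7}$ ($J{\left(I \right)} = \frac{0}{I} + \frac{I \frac{1}{I}}{7} = 0 + 1 \cdot \frac{1}{7} = 0 + \frac{1}{7} = \frac{1}{7}$)
$\left(-20 - 150\right) J{\left(-7 \right)} = \left(-20 - 150\right) \frac{1}{7} = \left(-170\right) \frac{1}{7} = - \frac{170}{7}$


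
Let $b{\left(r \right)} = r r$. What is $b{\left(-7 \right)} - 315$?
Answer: $-266$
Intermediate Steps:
$b{\left(r \right)} = r^{2}$
$b{\left(-7 \right)} - 315 = \left(-7\right)^{2} - 315 = 49 - 315 = -266$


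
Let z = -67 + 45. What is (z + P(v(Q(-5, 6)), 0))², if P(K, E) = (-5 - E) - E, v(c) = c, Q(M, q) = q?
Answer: 729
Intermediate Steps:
P(K, E) = -5 - 2*E
z = -22
(z + P(v(Q(-5, 6)), 0))² = (-22 + (-5 - 2*0))² = (-22 + (-5 + 0))² = (-22 - 5)² = (-27)² = 729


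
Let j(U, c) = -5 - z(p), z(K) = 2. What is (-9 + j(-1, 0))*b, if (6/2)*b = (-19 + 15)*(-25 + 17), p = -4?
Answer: -512/3 ≈ -170.67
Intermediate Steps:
b = 32/3 (b = ((-19 + 15)*(-25 + 17))/3 = (-4*(-8))/3 = (1/3)*32 = 32/3 ≈ 10.667)
j(U, c) = -7 (j(U, c) = -5 - 1*2 = -5 - 2 = -7)
(-9 + j(-1, 0))*b = (-9 - 7)*(32/3) = -16*32/3 = -512/3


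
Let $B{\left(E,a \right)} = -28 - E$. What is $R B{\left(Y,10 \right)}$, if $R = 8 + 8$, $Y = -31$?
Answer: $48$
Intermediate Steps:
$R = 16$
$R B{\left(Y,10 \right)} = 16 \left(-28 - -31\right) = 16 \left(-28 + 31\right) = 16 \cdot 3 = 48$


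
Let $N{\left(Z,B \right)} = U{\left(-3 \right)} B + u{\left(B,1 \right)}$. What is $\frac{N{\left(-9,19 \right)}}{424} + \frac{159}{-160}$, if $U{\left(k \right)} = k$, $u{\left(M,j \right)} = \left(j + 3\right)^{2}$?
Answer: $- \frac{9247}{8480} \approx -1.0904$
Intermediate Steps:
$u{\left(M,j \right)} = \left(3 + j\right)^{2}$
$N{\left(Z,B \right)} = 16 - 3 B$ ($N{\left(Z,B \right)} = - 3 B + \left(3 + 1\right)^{2} = - 3 B + 4^{2} = - 3 B + 16 = 16 - 3 B$)
$\frac{N{\left(-9,19 \right)}}{424} + \frac{159}{-160} = \frac{16 - 57}{424} + \frac{159}{-160} = \left(16 - 57\right) \frac{1}{424} + 159 \left(- \frac{1}{160}\right) = \left(-41\right) \frac{1}{424} - \frac{159}{160} = - \frac{41}{424} - \frac{159}{160} = - \frac{9247}{8480}$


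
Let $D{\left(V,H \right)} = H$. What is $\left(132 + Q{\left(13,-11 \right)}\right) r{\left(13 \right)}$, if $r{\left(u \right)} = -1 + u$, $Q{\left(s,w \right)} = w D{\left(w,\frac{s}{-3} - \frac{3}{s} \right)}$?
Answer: $\frac{28424}{13} \approx 2186.5$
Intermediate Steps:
$Q{\left(s,w \right)} = w \left(- \frac{3}{s} - \frac{s}{3}\right)$ ($Q{\left(s,w \right)} = w \left(\frac{s}{-3} - \frac{3}{s}\right) = w \left(s \left(- \frac{1}{3}\right) - \frac{3}{s}\right) = w \left(- \frac{s}{3} - \frac{3}{s}\right) = w \left(- \frac{3}{s} - \frac{s}{3}\right)$)
$\left(132 + Q{\left(13,-11 \right)}\right) r{\left(13 \right)} = \left(132 - - \frac{11 \left(9 + 13^{2}\right)}{3 \cdot 13}\right) \left(-1 + 13\right) = \left(132 - \left(- \frac{11}{3}\right) \frac{1}{13} \left(9 + 169\right)\right) 12 = \left(132 - \left(- \frac{11}{3}\right) \frac{1}{13} \cdot 178\right) 12 = \left(132 + \frac{1958}{39}\right) 12 = \frac{7106}{39} \cdot 12 = \frac{28424}{13}$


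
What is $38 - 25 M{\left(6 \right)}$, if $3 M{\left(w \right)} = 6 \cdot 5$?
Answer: $-212$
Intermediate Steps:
$M{\left(w \right)} = 10$ ($M{\left(w \right)} = \frac{6 \cdot 5}{3} = \frac{1}{3} \cdot 30 = 10$)
$38 - 25 M{\left(6 \right)} = 38 - 250 = -212$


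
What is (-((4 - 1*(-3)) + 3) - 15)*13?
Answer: -325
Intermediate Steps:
(-((4 - 1*(-3)) + 3) - 15)*13 = (-((4 + 3) + 3) - 15)*13 = (-(7 + 3) - 15)*13 = (-1*10 - 15)*13 = (-10 - 15)*13 = -25*13 = -325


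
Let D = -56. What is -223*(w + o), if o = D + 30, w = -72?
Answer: 21854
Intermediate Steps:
o = -26 (o = -56 + 30 = -26)
-223*(w + o) = -223*(-72 - 26) = -223*(-98) = 21854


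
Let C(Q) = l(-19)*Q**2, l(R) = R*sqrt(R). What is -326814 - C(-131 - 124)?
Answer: -326814 + 1235475*I*sqrt(19) ≈ -3.2681e+5 + 5.3853e+6*I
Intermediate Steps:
l(R) = R**(3/2)
C(Q) = -19*I*sqrt(19)*Q**2 (C(Q) = (-19)**(3/2)*Q**2 = (-19*I*sqrt(19))*Q**2 = -19*I*sqrt(19)*Q**2)
-326814 - C(-131 - 124) = -326814 - (-19)*I*sqrt(19)*(-131 - 124)**2 = -326814 - (-19)*I*sqrt(19)*(-255)**2 = -326814 - (-19)*I*sqrt(19)*65025 = -326814 - (-1235475)*I*sqrt(19) = -326814 + 1235475*I*sqrt(19)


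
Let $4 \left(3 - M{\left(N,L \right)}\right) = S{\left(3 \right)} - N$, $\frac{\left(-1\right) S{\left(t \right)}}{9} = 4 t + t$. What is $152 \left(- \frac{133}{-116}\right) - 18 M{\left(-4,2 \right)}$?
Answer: $- \frac{27215}{58} \approx -469.22$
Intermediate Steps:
$S{\left(t \right)} = - 45 t$ ($S{\left(t \right)} = - 9 \left(4 t + t\right) = - 9 \cdot 5 t = - 45 t$)
$M{\left(N,L \right)} = \frac{147}{4} + \frac{N}{4}$ ($M{\left(N,L \right)} = 3 - \frac{\left(-45\right) 3 - N}{4} = 3 - \frac{-135 - N}{4} = 3 + \left(\frac{135}{4} + \frac{N}{4}\right) = \frac{147}{4} + \frac{N}{4}$)
$152 \left(- \frac{133}{-116}\right) - 18 M{\left(-4,2 \right)} = 152 \left(- \frac{133}{-116}\right) - 18 \left(\frac{147}{4} + \frac{1}{4} \left(-4\right)\right) = 152 \left(\left(-133\right) \left(- \frac{1}{116}\right)\right) - 18 \left(\frac{147}{4} - 1\right) = 152 \cdot \frac{133}{116} - \frac{1287}{2} = \frac{5054}{29} - \frac{1287}{2} = - \frac{27215}{58}$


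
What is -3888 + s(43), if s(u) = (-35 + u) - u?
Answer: -3923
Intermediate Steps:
s(u) = -35
-3888 + s(43) = -3888 - 35 = -3923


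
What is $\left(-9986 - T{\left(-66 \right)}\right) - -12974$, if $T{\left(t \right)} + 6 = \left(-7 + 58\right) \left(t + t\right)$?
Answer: $9726$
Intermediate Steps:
$T{\left(t \right)} = -6 + 102 t$ ($T{\left(t \right)} = -6 + \left(-7 + 58\right) \left(t + t\right) = -6 + 51 \cdot 2 t = -6 + 102 t$)
$\left(-9986 - T{\left(-66 \right)}\right) - -12974 = \left(-9986 - \left(-6 + 102 \left(-66\right)\right)\right) - -12974 = \left(-9986 - \left(-6 - 6732\right)\right) + 12974 = \left(-9986 - -6738\right) + 12974 = \left(-9986 + 6738\right) + 12974 = -3248 + 12974 = 9726$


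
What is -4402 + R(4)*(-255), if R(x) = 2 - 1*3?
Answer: -4147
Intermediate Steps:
R(x) = -1 (R(x) = 2 - 3 = -1)
-4402 + R(4)*(-255) = -4402 - 1*(-255) = -4402 + 255 = -4147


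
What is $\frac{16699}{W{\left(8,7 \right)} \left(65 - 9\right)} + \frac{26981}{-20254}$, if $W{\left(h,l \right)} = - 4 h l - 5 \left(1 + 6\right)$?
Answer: $- \frac{364776985}{146882008} \approx -2.4835$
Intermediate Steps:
$W{\left(h,l \right)} = -35 - 4 h l$ ($W{\left(h,l \right)} = - 4 h l - 35 = -35 - 4 h l$)
$\frac{16699}{W{\left(8,7 \right)} \left(65 - 9\right)} + \frac{26981}{-20254} = \frac{16699}{\left(-35 - 32 \cdot 7\right) \left(65 - 9\right)} + \frac{26981}{-20254} = \frac{16699}{\left(-35 - 224\right) 56} + 26981 \left(- \frac{1}{20254}\right) = \frac{16699}{\left(-259\right) 56} - \frac{26981}{20254} = \frac{16699}{-14504} - \frac{26981}{20254} = 16699 \left(- \frac{1}{14504}\right) - \frac{26981}{20254} = - \frac{16699}{14504} - \frac{26981}{20254} = - \frac{364776985}{146882008}$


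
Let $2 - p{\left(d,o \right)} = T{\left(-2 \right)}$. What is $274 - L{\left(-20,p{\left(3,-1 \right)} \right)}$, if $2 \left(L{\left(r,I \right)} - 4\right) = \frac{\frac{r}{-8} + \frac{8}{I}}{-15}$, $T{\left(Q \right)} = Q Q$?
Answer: $\frac{5399}{20} \approx 269.95$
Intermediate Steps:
$T{\left(Q \right)} = Q^{2}$
$p{\left(d,o \right)} = -2$ ($p{\left(d,o \right)} = 2 - \left(-2\right)^{2} = 2 - 4 = -2$)
$L{\left(r,I \right)} = 4 - \frac{4}{15 I} + \frac{r}{240}$ ($L{\left(r,I \right)} = 4 + \frac{\left(\frac{r}{-8} + \frac{8}{I}\right) \frac{1}{-15}}{2} = 4 + \frac{\left(r \left(- \frac{1}{8}\right) + \frac{8}{I}\right) \left(- \frac{1}{15}\right)}{2} = 4 + \frac{\left(- \frac{r}{8} + \frac{8}{I}\right) \left(- \frac{1}{15}\right)}{2} = 4 + \frac{\left(\frac{8}{I} - \frac{r}{8}\right) \left(- \frac{1}{15}\right)}{2} = 4 + \frac{- \frac{8}{15 I} + \frac{r}{120}}{2} = 4 + \left(- \frac{4}{15 I} + \frac{r}{240}\right) = 4 - \frac{4}{15 I} + \frac{r}{240}$)
$274 - L{\left(-20,p{\left(3,-1 \right)} \right)} = 274 - \frac{-64 - 2 \left(960 - 20\right)}{240 \left(-2\right)} = 274 - \frac{1}{240} \left(- \frac{1}{2}\right) \left(-64 - 1880\right) = 274 - \frac{1}{240} \left(- \frac{1}{2}\right) \left(-1944\right) = 274 - \frac{81}{20} = \frac{5399}{20}$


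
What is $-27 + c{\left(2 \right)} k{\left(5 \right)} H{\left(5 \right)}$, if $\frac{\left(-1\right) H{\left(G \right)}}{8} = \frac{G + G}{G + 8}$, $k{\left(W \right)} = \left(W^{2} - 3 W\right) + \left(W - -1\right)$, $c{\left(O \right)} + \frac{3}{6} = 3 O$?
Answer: $- \frac{7391}{13} \approx -568.54$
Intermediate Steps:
$c{\left(O \right)} = - \frac{1}{2} + 3 O$
$k{\left(W \right)} = 1 + W^{2} - 2 W$ ($k{\left(W \right)} = \left(W^{2} - 3 W\right) + \left(W + 1\right) = \left(W^{2} - 3 W\right) + \left(1 + W\right) = 1 + W^{2} - 2 W$)
$H{\left(G \right)} = - \frac{16 G}{8 + G}$ ($H{\left(G \right)} = - 8 \frac{G + G}{G + 8} = - 8 \frac{2 G}{8 + G} = - \frac{16 G}{8 + G}$)
$-27 + c{\left(2 \right)} k{\left(5 \right)} H{\left(5 \right)} = -27 + \left(- \frac{1}{2} + 3 \cdot 2\right) \left(1 + 5^{2} - 10\right) \left(\left(-16\right) 5 \frac{1}{8 + 5}\right) = -27 + \left(- \frac{1}{2} + 6\right) \left(1 + 25 - 10\right) \left(\left(-16\right) 5 \cdot \frac{1}{13}\right) = -27 + \frac{11}{2} \cdot 16 \left(\left(-16\right) 5 \cdot \frac{1}{13}\right) = -27 + 88 \left(- \frac{80}{13}\right) = -27 - \frac{7040}{13} = - \frac{7391}{13}$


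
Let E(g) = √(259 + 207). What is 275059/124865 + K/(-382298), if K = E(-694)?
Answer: 275059/124865 - √466/382298 ≈ 2.2028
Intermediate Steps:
E(g) = √466
K = √466 ≈ 21.587
275059/124865 + K/(-382298) = 275059/124865 + √466/(-382298) = 275059*(1/124865) + √466*(-1/382298) = 275059/124865 - √466/382298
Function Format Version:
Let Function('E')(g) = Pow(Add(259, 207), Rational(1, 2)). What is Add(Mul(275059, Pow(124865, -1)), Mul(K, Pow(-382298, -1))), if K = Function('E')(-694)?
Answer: Add(Rational(275059, 124865), Mul(Rational(-1, 382298), Pow(466, Rational(1, 2)))) ≈ 2.2028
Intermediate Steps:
Function('E')(g) = Pow(466, Rational(1, 2))
K = Pow(466, Rational(1, 2)) ≈ 21.587
Add(Mul(275059, Pow(124865, -1)), Mul(K, Pow(-382298, -1))) = Add(Mul(275059, Pow(124865, -1)), Mul(Pow(466, Rational(1, 2)), Pow(-382298, -1))) = Add(Mul(275059, Rational(1, 124865)), Mul(Pow(466, Rational(1, 2)), Rational(-1, 382298))) = Add(Rational(275059, 124865), Mul(Rational(-1, 382298), Pow(466, Rational(1, 2))))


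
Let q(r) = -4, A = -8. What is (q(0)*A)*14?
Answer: 448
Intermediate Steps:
(q(0)*A)*14 = -4*(-8)*14 = 32*14 = 448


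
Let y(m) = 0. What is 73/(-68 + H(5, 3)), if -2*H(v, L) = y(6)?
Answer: -73/68 ≈ -1.0735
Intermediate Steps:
H(v, L) = 0 (H(v, L) = -½*0 = 0)
73/(-68 + H(5, 3)) = 73/(-68 + 0) = 73/(-68) = 73*(-1/68) = -73/68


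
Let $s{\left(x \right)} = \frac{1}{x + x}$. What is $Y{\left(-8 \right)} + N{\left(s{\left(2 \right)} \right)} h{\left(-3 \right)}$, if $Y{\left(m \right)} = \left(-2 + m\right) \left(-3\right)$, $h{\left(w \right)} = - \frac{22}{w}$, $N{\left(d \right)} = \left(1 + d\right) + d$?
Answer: $41$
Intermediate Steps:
$s{\left(x \right)} = \frac{1}{2 x}$
$N{\left(d \right)} = 1 + 2 d$
$Y{\left(m \right)} = 6 - 3 m$
$Y{\left(-8 \right)} + N{\left(s{\left(2 \right)} \right)} h{\left(-3 \right)} = \left(6 - -24\right) + \left(1 + 2 \frac{1}{2 \cdot 2}\right) \left(- \frac{22}{-3}\right) = \left(6 + 24\right) + \left(1 + 2 \cdot \frac{1}{2} \cdot \frac{1}{2}\right) \left(\left(-22\right) \left(- \frac{1}{3}\right)\right) = 30 + \left(1 + 2 \cdot \frac{1}{4}\right) \frac{22}{3} = 30 + \left(1 + \frac{1}{2}\right) \frac{22}{3} = 30 + \frac{3}{2} \cdot \frac{22}{3} = 30 + 11 = 41$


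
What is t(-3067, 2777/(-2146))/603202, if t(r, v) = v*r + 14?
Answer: 8547103/1294471492 ≈ 0.0066028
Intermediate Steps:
t(r, v) = 14 + r*v (t(r, v) = r*v + 14 = 14 + r*v)
t(-3067, 2777/(-2146))/603202 = (14 - 8517059/(-2146))/603202 = (14 - 8517059*(-1)/2146)*(1/603202) = (14 - 3067*(-2777/2146))*(1/603202) = (14 + 8517059/2146)*(1/603202) = (8547103/2146)*(1/603202) = 8547103/1294471492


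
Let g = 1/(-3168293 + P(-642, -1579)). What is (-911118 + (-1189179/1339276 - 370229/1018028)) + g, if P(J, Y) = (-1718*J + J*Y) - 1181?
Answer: -81739302260185253075233/89713066776502400 ≈ -9.1112e+5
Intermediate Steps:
P(J, Y) = -1181 - 1718*J + J*Y
g = -1/1052800 (g = 1/(-3168293 + (-1181 - 1718*(-642) - 642*(-1579))) = 1/(-3168293 + (-1181 + 1102956 + 1013718)) = 1/(-3168293 + 2115493) = 1/(-1052800) = -1/1052800 ≈ -9.4985e-7)
(-911118 + (-1189179/1339276 - 370229/1018028)) + g = (-911118 + (-1189179/1339276 - 370229/1018028)) - 1/1052800 = (-911118 - 106653520826/85213779233) - 1/1052800 = -77639914760733320/85213779233 - 1/1052800 = -81739302260185253075233/89713066776502400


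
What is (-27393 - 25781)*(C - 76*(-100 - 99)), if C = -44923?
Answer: 1584532026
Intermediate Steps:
(-27393 - 25781)*(C - 76*(-100 - 99)) = (-27393 - 25781)*(-44923 - 76*(-100 - 99)) = -53174*(-44923 - 76*(-199)) = -53174*(-44923 + 15124) = -53174*(-29799) = 1584532026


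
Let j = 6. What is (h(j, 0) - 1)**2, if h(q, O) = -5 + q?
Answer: 0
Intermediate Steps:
(h(j, 0) - 1)**2 = ((-5 + 6) - 1)**2 = (1 - 1)**2 = 0**2 = 0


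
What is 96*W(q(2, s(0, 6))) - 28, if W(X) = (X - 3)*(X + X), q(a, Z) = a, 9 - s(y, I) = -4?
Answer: -412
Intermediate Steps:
s(y, I) = 13 (s(y, I) = 9 - 1*(-4) = 9 + 4 = 13)
W(X) = 2*X*(-3 + X) (W(X) = (-3 + X)*(2*X) = 2*X*(-3 + X))
96*W(q(2, s(0, 6))) - 28 = 96*(2*2*(-3 + 2)) - 28 = 96*(2*2*(-1)) - 28 = 96*(-4) - 28 = -384 - 28 = -412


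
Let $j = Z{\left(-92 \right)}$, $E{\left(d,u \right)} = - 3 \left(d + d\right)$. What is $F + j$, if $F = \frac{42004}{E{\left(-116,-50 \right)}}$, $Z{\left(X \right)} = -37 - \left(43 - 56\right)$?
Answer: $\frac{6325}{174} \approx 36.351$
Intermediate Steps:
$Z{\left(X \right)} = -24$ ($Z{\left(X \right)} = -37 - -13 = -37 + 13 = -24$)
$E{\left(d,u \right)} = - 6 d$ ($E{\left(d,u \right)} = - 3 \cdot 2 d = - 6 d$)
$j = -24$
$F = \frac{10501}{174}$ ($F = \frac{42004}{\left(-6\right) \left(-116\right)} = \frac{42004}{696} = 42004 \cdot \frac{1}{696} = \frac{10501}{174} \approx 60.351$)
$F + j = \frac{10501}{174} - 24 = \frac{6325}{174}$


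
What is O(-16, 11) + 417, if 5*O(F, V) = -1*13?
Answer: 2072/5 ≈ 414.40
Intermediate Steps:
O(F, V) = -13/5 (O(F, V) = (-1*13)/5 = (⅕)*(-13) = -13/5)
O(-16, 11) + 417 = -13/5 + 417 = 2072/5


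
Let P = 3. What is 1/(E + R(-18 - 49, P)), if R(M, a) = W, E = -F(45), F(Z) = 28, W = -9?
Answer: -1/37 ≈ -0.027027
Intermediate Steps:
E = -28 (E = -1*28 = -28)
R(M, a) = -9
1/(E + R(-18 - 49, P)) = 1/(-28 - 9) = 1/(-37) = -1/37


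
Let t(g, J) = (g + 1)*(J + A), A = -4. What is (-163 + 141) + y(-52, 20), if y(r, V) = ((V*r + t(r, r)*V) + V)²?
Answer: 3147209978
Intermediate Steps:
t(g, J) = (1 + g)*(-4 + J) (t(g, J) = (g + 1)*(J - 4) = (1 + g)*(-4 + J))
y(r, V) = (V + V*r + V*(-4 + r² - 3*r))² (y(r, V) = ((V*r + (-4 + r - 4*r + r*r)*V) + V)² = ((V*r + (-4 + r - 4*r + r²)*V) + V)² = ((V*r + (-4 + r² - 3*r)*V) + V)² = ((V*r + V*(-4 + r² - 3*r)) + V)² = (V + V*r + V*(-4 + r² - 3*r))²)
(-163 + 141) + y(-52, 20) = (-163 + 141) + 20²*(-3 + (-52)² - 2*(-52))² = -22 + 400*(-3 + 2704 + 104)² = -22 + 400*2805² = -22 + 400*7868025 = -22 + 3147210000 = 3147209978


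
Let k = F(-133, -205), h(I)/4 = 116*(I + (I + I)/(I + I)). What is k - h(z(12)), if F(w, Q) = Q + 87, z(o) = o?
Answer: -6150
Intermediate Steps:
F(w, Q) = 87 + Q
h(I) = 464 + 464*I (h(I) = 4*(116*(I + (I + I)/(I + I))) = 4*(116*(I + (2*I)/((2*I)))) = 4*(116*(I + (2*I)*(1/(2*I)))) = 4*(116*(I + 1)) = 4*(116*(1 + I)) = 4*(116 + 116*I) = 464 + 464*I)
k = -118 (k = 87 - 205 = -118)
k - h(z(12)) = -118 - (464 + 464*12) = -118 - (464 + 5568) = -118 - 1*6032 = -118 - 6032 = -6150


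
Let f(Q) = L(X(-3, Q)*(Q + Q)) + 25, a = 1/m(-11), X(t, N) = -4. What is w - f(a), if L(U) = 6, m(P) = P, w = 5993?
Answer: 5962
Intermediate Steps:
a = -1/11 (a = 1/(-11) = -1/11 ≈ -0.090909)
f(Q) = 31 (f(Q) = 6 + 25 = 31)
w - f(a) = 5993 - 1*31 = 5993 - 31 = 5962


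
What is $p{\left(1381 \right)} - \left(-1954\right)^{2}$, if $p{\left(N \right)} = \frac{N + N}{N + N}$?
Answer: $-3818115$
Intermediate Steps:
$p{\left(N \right)} = 1$ ($p{\left(N \right)} = \frac{2 N}{2 N} = 2 N \frac{1}{2 N} = 1$)
$p{\left(1381 \right)} - \left(-1954\right)^{2} = 1 - \left(-1954\right)^{2} = 1 - 3818116 = -3818115$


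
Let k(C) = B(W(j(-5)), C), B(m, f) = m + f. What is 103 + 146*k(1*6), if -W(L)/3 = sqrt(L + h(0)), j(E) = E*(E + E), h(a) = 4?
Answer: 979 - 1314*sqrt(6) ≈ -2239.6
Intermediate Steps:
j(E) = 2*E**2 (j(E) = E*(2*E) = 2*E**2)
W(L) = -3*sqrt(4 + L) (W(L) = -3*sqrt(L + 4) = -3*sqrt(4 + L))
B(m, f) = f + m
k(C) = C - 9*sqrt(6) (k(C) = C - 3*sqrt(4 + 2*(-5)**2) = C - 3*sqrt(4 + 2*25) = C - 3*sqrt(4 + 50) = C - 9*sqrt(6))
103 + 146*k(1*6) = 103 + 146*(1*6 - 9*sqrt(6)) = 103 + 146*(6 - 9*sqrt(6)) = 103 + (876 - 1314*sqrt(6)) = 979 - 1314*sqrt(6)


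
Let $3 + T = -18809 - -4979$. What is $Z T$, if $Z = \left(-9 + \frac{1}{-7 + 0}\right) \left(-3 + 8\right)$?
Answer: $\frac{4426560}{7} \approx 6.3237 \cdot 10^{5}$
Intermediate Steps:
$T = -13833$ ($T = -3 - 13830 = -13833$)
$Z = - \frac{320}{7}$ ($Z = \left(-9 + \frac{1}{-7}\right) 5 = \left(-9 - \frac{1}{7}\right) 5 = \left(- \frac{64}{7}\right) 5 = - \frac{320}{7} \approx -45.714$)
$Z T = \left(- \frac{320}{7}\right) \left(-13833\right) = \frac{4426560}{7}$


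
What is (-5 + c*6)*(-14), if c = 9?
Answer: -686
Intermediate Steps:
(-5 + c*6)*(-14) = (-5 + 9*6)*(-14) = (-5 + 54)*(-14) = 49*(-14) = -686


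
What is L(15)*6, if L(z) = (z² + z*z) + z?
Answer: 2790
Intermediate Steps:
L(z) = z + 2*z² (L(z) = (z² + z²) + z = 2*z² + z = z + 2*z²)
L(15)*6 = (15*(1 + 2*15))*6 = (15*(1 + 30))*6 = (15*31)*6 = 465*6 = 2790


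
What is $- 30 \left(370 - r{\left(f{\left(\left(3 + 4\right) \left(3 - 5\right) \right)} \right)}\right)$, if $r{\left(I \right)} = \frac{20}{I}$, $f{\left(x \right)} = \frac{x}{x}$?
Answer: $-10500$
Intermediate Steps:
$f{\left(x \right)} = 1$
$- 30 \left(370 - r{\left(f{\left(\left(3 + 4\right) \left(3 - 5\right) \right)} \right)}\right) = - 30 \left(370 - \frac{20}{1}\right) = - 30 \left(370 - 20 \cdot 1\right) = - 30 \left(370 - 20\right) = \left(-30\right) 350 = -10500$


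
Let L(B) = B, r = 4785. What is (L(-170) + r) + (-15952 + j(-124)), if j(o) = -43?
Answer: -11380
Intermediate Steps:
(L(-170) + r) + (-15952 + j(-124)) = (-170 + 4785) + (-15952 - 43) = 4615 - 15995 = -11380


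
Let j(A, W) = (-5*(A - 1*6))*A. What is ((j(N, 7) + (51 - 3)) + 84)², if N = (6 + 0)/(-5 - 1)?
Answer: 9409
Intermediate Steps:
N = -1 (N = 6/(-6) = 6*(-⅙) = -1)
j(A, W) = A*(30 - 5*A) (j(A, W) = (-5*(A - 6))*A = (-5*(-6 + A))*A = (30 - 5*A)*A = A*(30 - 5*A))
((j(N, 7) + (51 - 3)) + 84)² = ((5*(-1)*(6 - 1*(-1)) + (51 - 3)) + 84)² = ((5*(-1)*(6 + 1) + 48) + 84)² = ((5*(-1)*7 + 48) + 84)² = ((-35 + 48) + 84)² = (13 + 84)² = 97² = 9409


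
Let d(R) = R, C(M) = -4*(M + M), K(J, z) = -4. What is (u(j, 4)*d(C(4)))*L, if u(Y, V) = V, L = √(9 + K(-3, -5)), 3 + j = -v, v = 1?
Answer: -128*√5 ≈ -286.22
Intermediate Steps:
C(M) = -8*M
j = -4 (j = -3 - 1*1 = -3 - 1 = -4)
L = √5 (L = √(9 - 4) = √5 ≈ 2.2361)
(u(j, 4)*d(C(4)))*L = (4*(-8*4))*√5 = (4*(-32))*√5 = -128*√5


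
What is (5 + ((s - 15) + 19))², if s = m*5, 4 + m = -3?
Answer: 676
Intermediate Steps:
m = -7 (m = -4 - 3 = -7)
s = -35 (s = -7*5 = -35)
(5 + ((s - 15) + 19))² = (5 + ((-35 - 15) + 19))² = (5 + (-50 + 19))² = (5 - 31)² = (-26)² = 676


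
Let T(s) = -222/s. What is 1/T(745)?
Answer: -745/222 ≈ -3.3559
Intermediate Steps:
1/T(745) = 1/(-222/745) = -745/222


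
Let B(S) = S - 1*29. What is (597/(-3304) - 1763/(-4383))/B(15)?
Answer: -3208301/202740048 ≈ -0.015825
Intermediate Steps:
B(S) = -29 + S (B(S) = S - 29 = -29 + S)
(597/(-3304) - 1763/(-4383))/B(15) = (597/(-3304) - 1763/(-4383))/(-29 + 15) = (597*(-1/3304) - 1763*(-1/4383))/(-14) = (-597/3304 + 1763/4383)*(-1/14) = (3208301/14481432)*(-1/14) = -3208301/202740048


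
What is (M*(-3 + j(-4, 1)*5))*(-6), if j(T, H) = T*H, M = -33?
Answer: -4554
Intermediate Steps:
j(T, H) = H*T
(M*(-3 + j(-4, 1)*5))*(-6) = -33*(-3 + (1*(-4))*5)*(-6) = -33*(-3 - 4*5)*(-6) = -33*(-3 - 20)*(-6) = -33*(-23)*(-6) = 759*(-6) = -4554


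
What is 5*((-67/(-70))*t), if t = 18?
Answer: 603/7 ≈ 86.143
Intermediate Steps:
5*((-67/(-70))*t) = 5*(-67/(-70)*18) = 5*(-67*(-1/70)*18) = 5*((67/70)*18) = 5*(603/35) = 603/7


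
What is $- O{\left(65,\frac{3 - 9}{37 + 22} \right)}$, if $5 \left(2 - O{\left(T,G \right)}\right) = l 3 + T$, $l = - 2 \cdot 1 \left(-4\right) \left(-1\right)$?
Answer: $\frac{31}{5} \approx 6.2$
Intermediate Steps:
$l = -8$ ($l = \left(-2\right) \left(-4\right) \left(-1\right) = 8 \left(-1\right) = -8$)
$O{\left(T,G \right)} = \frac{34}{5} - \frac{T}{5}$ ($O{\left(T,G \right)} = 2 - \frac{\left(-8\right) 3 + T}{5} = 2 - \frac{-24 + T}{5} = 2 - \left(- \frac{24}{5} + \frac{T}{5}\right) = \frac{34}{5} - \frac{T}{5}$)
$- O{\left(65,\frac{3 - 9}{37 + 22} \right)} = - (\frac{34}{5} - 13) = \left(-1\right) \left(- \frac{31}{5}\right) = \frac{31}{5}$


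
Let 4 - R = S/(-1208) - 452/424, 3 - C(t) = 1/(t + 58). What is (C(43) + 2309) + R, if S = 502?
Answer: 7492877309/3233212 ≈ 2317.5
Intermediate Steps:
C(t) = 3 - 1/(58 + t) (C(t) = 3 - 1/(t + 58) = 3 - 1/(58 + t))
R = 175477/32012 (R = 4 - (502/(-1208) - 452/424) = 4 - (502*(-1/1208) - 452*1/424) = 4 - (-251/604 - 113/106) = 4 - 1*(-47429/32012) = 4 + 47429/32012 = 175477/32012 ≈ 5.4816)
(C(43) + 2309) + R = ((173 + 3*43)/(58 + 43) + 2309) + 175477/32012 = ((173 + 129)/101 + 2309) + 175477/32012 = ((1/101)*302 + 2309) + 175477/32012 = (302/101 + 2309) + 175477/32012 = 233511/101 + 175477/32012 = 7492877309/3233212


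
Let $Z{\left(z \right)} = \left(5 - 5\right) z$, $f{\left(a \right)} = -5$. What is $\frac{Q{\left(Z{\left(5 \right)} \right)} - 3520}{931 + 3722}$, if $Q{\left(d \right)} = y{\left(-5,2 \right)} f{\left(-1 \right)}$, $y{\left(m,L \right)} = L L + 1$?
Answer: $- \frac{3545}{4653} \approx -0.76187$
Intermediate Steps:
$y{\left(m,L \right)} = 1 + L^{2}$ ($y{\left(m,L \right)} = L^{2} + 1 = 1 + L^{2}$)
$Z{\left(z \right)} = 0$ ($Z{\left(z \right)} = 0 z = 0$)
$Q{\left(d \right)} = -25$ ($Q{\left(d \right)} = \left(1 + 2^{2}\right) \left(-5\right) = \left(1 + 4\right) \left(-5\right) = 5 \left(-5\right) = -25$)
$\frac{Q{\left(Z{\left(5 \right)} \right)} - 3520}{931 + 3722} = \frac{-25 - 3520}{931 + 3722} = - \frac{3545}{4653}$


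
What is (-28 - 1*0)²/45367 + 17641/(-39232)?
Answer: -109937337/254262592 ≈ -0.43238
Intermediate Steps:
(-28 - 1*0)²/45367 + 17641/(-39232) = (-28 + 0)²*(1/45367) + 17641*(-1/39232) = (-28)²*(1/45367) - 17641/39232 = 784*(1/45367) - 17641/39232 = 112/6481 - 17641/39232 = -109937337/254262592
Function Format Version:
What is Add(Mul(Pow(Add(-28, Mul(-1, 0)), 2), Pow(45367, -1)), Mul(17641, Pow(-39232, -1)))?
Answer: Rational(-109937337, 254262592) ≈ -0.43238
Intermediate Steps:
Add(Mul(Pow(Add(-28, Mul(-1, 0)), 2), Pow(45367, -1)), Mul(17641, Pow(-39232, -1))) = Add(Mul(Pow(Add(-28, 0), 2), Rational(1, 45367)), Mul(17641, Rational(-1, 39232))) = Add(Mul(Pow(-28, 2), Rational(1, 45367)), Rational(-17641, 39232)) = Add(Mul(784, Rational(1, 45367)), Rational(-17641, 39232)) = Add(Rational(112, 6481), Rational(-17641, 39232)) = Rational(-109937337, 254262592)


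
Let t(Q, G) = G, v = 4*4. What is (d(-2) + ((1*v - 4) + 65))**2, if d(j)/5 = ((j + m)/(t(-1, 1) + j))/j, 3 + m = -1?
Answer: 3844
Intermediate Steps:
m = -4 (m = -3 - 1 = -4)
v = 16
d(j) = 5*(-4 + j)/(j*(1 + j)) (d(j) = 5*(((j - 4)/(1 + j))/j) = 5*(((-4 + j)/(1 + j))/j) = 5*((-4 + j)/(j*(1 + j))) = 5*(-4 + j)/(j*(1 + j)))
(d(-2) + ((1*v - 4) + 65))**2 = (5*(-4 - 2)/(-2*(1 - 2)) + ((1*16 - 4) + 65))**2 = (5*(-1/2)*(-6)/(-1) + ((16 - 4) + 65))**2 = (5*(-1/2)*(-1)*(-6) + (12 + 65))**2 = (-15 + 77)**2 = 62**2 = 3844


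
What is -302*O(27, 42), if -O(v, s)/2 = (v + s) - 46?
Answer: 13892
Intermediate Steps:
O(v, s) = 92 - 2*s - 2*v (O(v, s) = -2*((v + s) - 46) = -2*((s + v) - 46) = -2*(-46 + s + v) = 92 - 2*s - 2*v)
-302*O(27, 42) = -302*(92 - 2*42 - 2*27) = -302*(92 - 84 - 54) = -302*(-46) = 13892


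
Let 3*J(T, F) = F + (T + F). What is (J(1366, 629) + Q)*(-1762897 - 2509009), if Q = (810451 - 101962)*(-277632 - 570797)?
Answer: 7703561576070728414/3 ≈ 2.5679e+18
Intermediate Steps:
Q = -601102613781 (Q = 708489*(-848429) = -601102613781)
J(T, F) = T/3 + 2*F/3 (J(T, F) = (F + (T + F))/3 = (F + (F + T))/3 = (T + 2*F)/3 = T/3 + 2*F/3)
(J(1366, 629) + Q)*(-1762897 - 2509009) = (((⅓)*1366 + (⅔)*629) - 601102613781)*(-1762897 - 2509009) = ((1366/3 + 1258/3) - 601102613781)*(-4271906) = (2624/3 - 601102613781)*(-4271906) = -1803307838719/3*(-4271906) = 7703561576070728414/3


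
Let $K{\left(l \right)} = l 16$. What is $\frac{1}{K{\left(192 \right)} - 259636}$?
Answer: $- \frac{1}{256564} \approx -3.8977 \cdot 10^{-6}$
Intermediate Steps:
$K{\left(l \right)} = 16 l$
$\frac{1}{K{\left(192 \right)} - 259636} = \frac{1}{16 \cdot 192 - 259636} = \frac{1}{3072 - 259636} = \frac{1}{-256564} = - \frac{1}{256564}$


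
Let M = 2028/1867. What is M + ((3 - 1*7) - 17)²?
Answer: 825375/1867 ≈ 442.09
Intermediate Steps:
M = 2028/1867 (M = 2028*(1/1867) = 2028/1867 ≈ 1.0862)
M + ((3 - 1*7) - 17)² = 2028/1867 + ((3 - 1*7) - 17)² = 2028/1867 + ((3 - 7) - 17)² = 2028/1867 + (-4 - 17)² = 2028/1867 + (-21)² = 2028/1867 + 441 = 825375/1867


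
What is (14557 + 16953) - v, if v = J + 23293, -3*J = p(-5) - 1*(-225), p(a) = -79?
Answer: 24797/3 ≈ 8265.7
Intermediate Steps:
J = -146/3 (J = -(-79 - 1*(-225))/3 = -(-79 + 225)/3 = -1/3*146 = -146/3 ≈ -48.667)
v = 69733/3 (v = -146/3 + 23293 = 69733/3 ≈ 23244.)
(14557 + 16953) - v = (14557 + 16953) - 1*69733/3 = 31510 - 69733/3 = 24797/3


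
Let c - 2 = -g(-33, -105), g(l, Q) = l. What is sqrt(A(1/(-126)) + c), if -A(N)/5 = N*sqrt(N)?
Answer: sqrt(555660 + 15*I*sqrt(14))/126 ≈ 5.9161 + 0.00029878*I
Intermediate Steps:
A(N) = -5*N**(3/2) (A(N) = -5*N*sqrt(N) = -5*N**(3/2))
c = 35 (c = 2 - 1*(-33) = 2 + 33 = 35)
sqrt(A(1/(-126)) + c) = sqrt(-5*(-I*sqrt(14)/5292) + 35) = sqrt(-(-5)*I*sqrt(14)/5292 + 35) = sqrt(5*I*sqrt(14)/5292 + 35) = sqrt(35 + 5*I*sqrt(14)/5292)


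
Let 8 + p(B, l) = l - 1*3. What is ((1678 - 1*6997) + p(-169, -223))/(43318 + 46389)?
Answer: -5553/89707 ≈ -0.061902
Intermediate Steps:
p(B, l) = -11 + l (p(B, l) = -8 + (l - 1*3) = -8 + (l - 3) = -8 + (-3 + l) = -11 + l)
((1678 - 1*6997) + p(-169, -223))/(43318 + 46389) = ((1678 - 1*6997) + (-11 - 223))/(43318 + 46389) = ((1678 - 6997) - 234)/89707 = (-5319 - 234)*(1/89707) = -5553*1/89707 = -5553/89707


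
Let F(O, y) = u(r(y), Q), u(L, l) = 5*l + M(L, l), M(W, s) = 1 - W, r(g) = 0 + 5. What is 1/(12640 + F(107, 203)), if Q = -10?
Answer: 1/12586 ≈ 7.9453e-5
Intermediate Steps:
r(g) = 5
u(L, l) = 1 - L + 5*l (u(L, l) = 5*l + (1 - L) = 1 - L + 5*l)
F(O, y) = -54 (F(O, y) = 1 - 1*5 + 5*(-10) = 1 - 5 - 50 = -54)
1/(12640 + F(107, 203)) = 1/(12640 - 54) = 1/12586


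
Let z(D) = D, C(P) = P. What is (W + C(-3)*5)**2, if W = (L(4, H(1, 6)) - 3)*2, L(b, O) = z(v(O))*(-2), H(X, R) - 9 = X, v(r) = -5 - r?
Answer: 1521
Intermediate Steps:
H(X, R) = 9 + X
L(b, O) = 10 + 2*O (L(b, O) = (-5 - O)*(-2) = 10 + 2*O)
W = 54 (W = ((10 + 2*(9 + 1)) - 3)*2 = ((10 + 2*10) - 3)*2 = ((10 + 20) - 3)*2 = (30 - 3)*2 = 27*2 = 54)
(W + C(-3)*5)**2 = (54 - 3*5)**2 = (54 - 15)**2 = 39**2 = 1521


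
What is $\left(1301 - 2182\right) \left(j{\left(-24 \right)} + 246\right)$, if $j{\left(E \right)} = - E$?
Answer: $-237870$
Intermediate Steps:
$\left(1301 - 2182\right) \left(j{\left(-24 \right)} + 246\right) = \left(1301 - 2182\right) \left(\left(-1\right) \left(-24\right) + 246\right) = - 881 \left(24 + 246\right) = \left(-881\right) 270 = -237870$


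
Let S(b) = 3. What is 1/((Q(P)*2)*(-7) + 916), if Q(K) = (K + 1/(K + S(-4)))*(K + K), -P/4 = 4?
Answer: -13/81724 ≈ -0.00015907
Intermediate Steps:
P = -16 (P = -4*4 = -16)
Q(K) = 2*K*(K + 1/(3 + K)) (Q(K) = (K + 1/(K + 3))*(K + K) = (K + 1/(3 + K))*(2*K) = 2*K*(K + 1/(3 + K)))
1/((Q(P)*2)*(-7) + 916) = 1/(((2*(-16)*(1 + (-16)² + 3*(-16))/(3 - 16))*2)*(-7) + 916) = 1/(((2*(-16)*(1 + 256 - 48)/(-13))*2)*(-7) + 916) = 1/(((2*(-16)*(-1/13)*209)*2)*(-7) + 916) = 1/(((6688/13)*2)*(-7) + 916) = 1/((13376/13)*(-7) + 916) = 1/(-93632/13 + 916) = 1/(-81724/13) = -13/81724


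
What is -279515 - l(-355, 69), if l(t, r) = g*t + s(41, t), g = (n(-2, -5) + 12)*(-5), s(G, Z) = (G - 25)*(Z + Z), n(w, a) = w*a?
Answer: -307205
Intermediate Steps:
n(w, a) = a*w
s(G, Z) = 2*Z*(-25 + G) (s(G, Z) = (-25 + G)*(2*Z) = 2*Z*(-25 + G))
g = -110 (g = (-5*(-2) + 12)*(-5) = (10 + 12)*(-5) = 22*(-5) = -110)
l(t, r) = -78*t (l(t, r) = -110*t + 2*t*(-25 + 41) = -110*t + 2*t*16 = -110*t + 32*t = -78*t)
-279515 - l(-355, 69) = -279515 - (-78)*(-355) = -279515 - 1*27690 = -279515 - 27690 = -307205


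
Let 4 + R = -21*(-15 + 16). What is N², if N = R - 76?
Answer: 10201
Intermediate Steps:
R = -25 (R = -4 - 21*(-15 + 16) = -4 - 21*1 = -4 - 21 = -25)
N = -101 (N = -25 - 76 = -101)
N² = (-101)² = 10201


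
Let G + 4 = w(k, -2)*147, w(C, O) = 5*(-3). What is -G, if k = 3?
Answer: 2209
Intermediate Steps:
w(C, O) = -15
G = -2209 (G = -4 - 15*147 = -4 - 2205 = -2209)
-G = -1*(-2209) = 2209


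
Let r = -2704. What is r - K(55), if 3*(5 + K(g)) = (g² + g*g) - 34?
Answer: -14113/3 ≈ -4704.3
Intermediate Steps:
K(g) = -49/3 + 2*g²/3 (K(g) = -5 + ((g² + g*g) - 34)/3 = -5 + ((g² + g²) - 34)/3 = -5 + (2*g² - 34)/3 = -5 + (-34 + 2*g²)/3 = -5 + (-34/3 + 2*g²/3) = -49/3 + 2*g²/3)
r - K(55) = -2704 - (-49/3 + (⅔)*55²) = -2704 - (-49/3 + (⅔)*3025) = -2704 - (-49/3 + 6050/3) = -2704 - 1*6001/3 = -2704 - 6001/3 = -14113/3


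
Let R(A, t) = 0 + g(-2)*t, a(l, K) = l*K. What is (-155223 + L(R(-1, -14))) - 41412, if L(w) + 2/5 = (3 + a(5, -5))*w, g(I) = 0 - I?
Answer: -980097/5 ≈ -1.9602e+5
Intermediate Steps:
a(l, K) = K*l
g(I) = -I
R(A, t) = 2*t (R(A, t) = 0 + (-1*(-2))*t = 0 + 2*t = 2*t)
L(w) = -2/5 - 22*w (L(w) = -2/5 + (3 - 5*5)*w = -2/5 + (3 - 25)*w = -2/5 - 22*w)
(-155223 + L(R(-1, -14))) - 41412 = (-155223 + (-2/5 - 44*(-14))) - 41412 = (-155223 + (-2/5 - 22*(-28))) - 41412 = (-155223 + (-2/5 + 616)) - 41412 = (-155223 + 3078/5) - 41412 = -773037/5 - 41412 = -980097/5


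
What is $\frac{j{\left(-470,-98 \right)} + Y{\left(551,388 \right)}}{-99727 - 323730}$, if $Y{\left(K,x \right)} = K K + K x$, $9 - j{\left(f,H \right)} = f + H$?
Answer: $- \frac{517966}{423457} \approx -1.2232$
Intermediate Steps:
$j{\left(f,H \right)} = 9 - H - f$ ($j{\left(f,H \right)} = 9 - \left(f + H\right) = 9 - \left(H + f\right) = 9 - H - f$)
$Y{\left(K,x \right)} = K^{2} + K x$
$\frac{j{\left(-470,-98 \right)} + Y{\left(551,388 \right)}}{-99727 - 323730} = \frac{\left(9 - -98 - -470\right) + 551 \left(551 + 388\right)}{-99727 - 323730} = \frac{\left(9 + 98 + 470\right) + 551 \cdot 939}{-423457} = \left(577 + 517389\right) \left(- \frac{1}{423457}\right) = 517966 \left(- \frac{1}{423457}\right) = - \frac{517966}{423457}$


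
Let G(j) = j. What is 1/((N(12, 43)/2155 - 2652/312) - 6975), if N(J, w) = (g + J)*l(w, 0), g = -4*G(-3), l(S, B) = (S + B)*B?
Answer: -2/13967 ≈ -0.00014319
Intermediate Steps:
l(S, B) = B*(B + S) (l(S, B) = (B + S)*B = B*(B + S))
g = 12 (g = -4*(-3) = 12)
N(J, w) = 0 (N(J, w) = (12 + J)*(0*(0 + w)) = (12 + J)*(0*w) = (12 + J)*0 = 0)
1/((N(12, 43)/2155 - 2652/312) - 6975) = 1/((0/2155 - 2652/312) - 6975) = 1/((0*(1/2155) - 2652*1/312) - 6975) = 1/((0 - 17/2) - 6975) = 1/(-17/2 - 6975) = 1/(-13967/2) = -2/13967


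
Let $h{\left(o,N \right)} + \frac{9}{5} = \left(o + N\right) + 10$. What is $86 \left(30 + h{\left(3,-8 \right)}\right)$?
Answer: $\frac{14276}{5} \approx 2855.2$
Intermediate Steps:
$h{\left(o,N \right)} = \frac{41}{5} + N + o$ ($h{\left(o,N \right)} = - \frac{9}{5} + \left(\left(o + N\right) + 10\right) = - \frac{9}{5} + \left(\left(N + o\right) + 10\right) = - \frac{9}{5} + \left(10 + N + o\right) = \frac{41}{5} + N + o$)
$86 \left(30 + h{\left(3,-8 \right)}\right) = 86 \left(30 + \left(\frac{41}{5} - 8 + 3\right)\right) = 86 \left(30 + \frac{16}{5}\right) = 86 \cdot \frac{166}{5} = \frac{14276}{5}$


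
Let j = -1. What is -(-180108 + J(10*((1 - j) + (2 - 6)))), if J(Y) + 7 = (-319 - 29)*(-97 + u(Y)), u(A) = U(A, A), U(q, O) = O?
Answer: 139399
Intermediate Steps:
u(A) = A
J(Y) = 33749 - 348*Y (J(Y) = -7 + (-319 - 29)*(-97 + Y) = -7 - 348*(-97 + Y) = -7 + (33756 - 348*Y) = 33749 - 348*Y)
-(-180108 + J(10*((1 - j) + (2 - 6)))) = -(-180108 + (33749 - 3480*((1 - 1*(-1)) + (2 - 6)))) = -(-180108 + (33749 - 3480*((1 + 1) - 4))) = -(-180108 + (33749 - 3480*(2 - 4))) = -(-180108 + (33749 - 3480*(-2))) = -(-180108 + (33749 - 348*(-20))) = -(-180108 + (33749 + 6960)) = -(-180108 + 40709) = -1*(-139399) = 139399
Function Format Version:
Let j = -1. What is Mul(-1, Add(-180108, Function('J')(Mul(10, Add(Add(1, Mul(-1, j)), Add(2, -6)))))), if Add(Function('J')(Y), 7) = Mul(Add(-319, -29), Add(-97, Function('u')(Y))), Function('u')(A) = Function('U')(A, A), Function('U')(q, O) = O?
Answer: 139399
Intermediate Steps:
Function('u')(A) = A
Function('J')(Y) = Add(33749, Mul(-348, Y)) (Function('J')(Y) = Add(-7, Mul(Add(-319, -29), Add(-97, Y))) = Add(-7, Mul(-348, Add(-97, Y))) = Add(-7, Add(33756, Mul(-348, Y))) = Add(33749, Mul(-348, Y)))
Mul(-1, Add(-180108, Function('J')(Mul(10, Add(Add(1, Mul(-1, j)), Add(2, -6)))))) = Mul(-1, Add(-180108, Add(33749, Mul(-348, Mul(10, Add(Add(1, Mul(-1, -1)), Add(2, -6))))))) = Mul(-1, Add(-180108, Add(33749, Mul(-348, Mul(10, Add(Add(1, 1), -4)))))) = Mul(-1, Add(-180108, Add(33749, Mul(-348, Mul(10, Add(2, -4)))))) = Mul(-1, Add(-180108, Add(33749, Mul(-348, Mul(10, -2))))) = Mul(-1, Add(-180108, Add(33749, Mul(-348, -20)))) = Mul(-1, Add(-180108, Add(33749, 6960))) = Mul(-1, Add(-180108, 40709)) = Mul(-1, -139399) = 139399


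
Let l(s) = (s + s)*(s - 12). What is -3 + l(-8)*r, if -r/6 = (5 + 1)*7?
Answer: -80643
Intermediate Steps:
r = -252 (r = -6*(5 + 1)*7 = -36*7 = -6*42 = -252)
l(s) = 2*s*(-12 + s) (l(s) = (2*s)*(-12 + s) = 2*s*(-12 + s))
-3 + l(-8)*r = -3 + (2*(-8)*(-12 - 8))*(-252) = -3 + (2*(-8)*(-20))*(-252) = -3 + 320*(-252) = -3 - 80640 = -80643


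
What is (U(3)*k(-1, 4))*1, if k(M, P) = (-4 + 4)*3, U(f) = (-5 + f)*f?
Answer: 0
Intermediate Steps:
U(f) = f*(-5 + f)
k(M, P) = 0 (k(M, P) = 0*3 = 0)
(U(3)*k(-1, 4))*1 = ((3*(-5 + 3))*0)*1 = ((3*(-2))*0)*1 = -6*0*1 = 0*1 = 0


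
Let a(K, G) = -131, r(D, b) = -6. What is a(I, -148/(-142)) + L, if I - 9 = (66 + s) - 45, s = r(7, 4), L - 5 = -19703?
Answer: -19829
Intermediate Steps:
L = -19698 (L = 5 - 19703 = -19698)
s = -6
I = 24 (I = 9 + ((66 - 6) - 45) = 9 + (60 - 45) = 9 + 15 = 24)
a(I, -148/(-142)) + L = -131 - 19698 = -19829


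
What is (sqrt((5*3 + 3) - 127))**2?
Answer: -109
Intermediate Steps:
(sqrt((5*3 + 3) - 127))**2 = (sqrt((15 + 3) - 127))**2 = (sqrt(18 - 127))**2 = (sqrt(-109))**2 = (I*sqrt(109))**2 = -109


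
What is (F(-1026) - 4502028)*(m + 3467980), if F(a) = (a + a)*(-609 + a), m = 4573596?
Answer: -9223752004608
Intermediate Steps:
F(a) = 2*a*(-609 + a) (F(a) = (2*a)*(-609 + a) = 2*a*(-609 + a))
(F(-1026) - 4502028)*(m + 3467980) = (2*(-1026)*(-609 - 1026) - 4502028)*(4573596 + 3467980) = (2*(-1026)*(-1635) - 4502028)*8041576 = (3355020 - 4502028)*8041576 = -1147008*8041576 = -9223752004608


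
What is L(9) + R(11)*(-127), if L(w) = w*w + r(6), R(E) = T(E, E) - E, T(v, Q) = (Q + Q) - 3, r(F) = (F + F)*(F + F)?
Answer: -791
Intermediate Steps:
r(F) = 4*F**2 (r(F) = (2*F)*(2*F) = 4*F**2)
T(v, Q) = -3 + 2*Q (T(v, Q) = 2*Q - 3 = -3 + 2*Q)
R(E) = -3 + E (R(E) = (-3 + 2*E) - E = -3 + E)
L(w) = 144 + w**2 (L(w) = w*w + 4*6**2 = w**2 + 4*36 = w**2 + 144 = 144 + w**2)
L(9) + R(11)*(-127) = (144 + 9**2) + (-3 + 11)*(-127) = (144 + 81) + 8*(-127) = 225 - 1016 = -791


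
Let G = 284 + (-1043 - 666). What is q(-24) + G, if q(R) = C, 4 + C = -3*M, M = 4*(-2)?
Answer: -1405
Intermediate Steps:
G = -1425 (G = 284 - 1709 = -1425)
M = -8
C = 20 (C = -4 - 3*(-8) = -4 + 24 = 20)
q(R) = 20
q(-24) + G = 20 - 1425 = -1405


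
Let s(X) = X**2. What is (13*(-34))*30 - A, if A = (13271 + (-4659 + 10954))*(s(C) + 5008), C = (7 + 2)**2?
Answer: -226372314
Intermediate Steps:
C = 81 (C = 9**2 = 81)
A = 226359054 (A = (13271 + (-4659 + 10954))*(81**2 + 5008) = (13271 + 6295)*(6561 + 5008) = 19566*11569 = 226359054)
(13*(-34))*30 - A = (13*(-34))*30 - 1*226359054 = -442*30 - 226359054 = -13260 - 226359054 = -226372314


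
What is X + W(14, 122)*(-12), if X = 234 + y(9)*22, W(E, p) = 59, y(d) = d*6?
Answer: 714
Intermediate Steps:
y(d) = 6*d
X = 1422 (X = 234 + (6*9)*22 = 234 + 54*22 = 234 + 1188 = 1422)
X + W(14, 122)*(-12) = 1422 + 59*(-12) = 1422 - 708 = 714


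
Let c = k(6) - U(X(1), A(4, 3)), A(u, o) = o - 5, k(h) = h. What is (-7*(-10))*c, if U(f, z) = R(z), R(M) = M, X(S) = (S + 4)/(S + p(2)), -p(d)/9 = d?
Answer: 560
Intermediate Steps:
p(d) = -9*d
A(u, o) = -5 + o
X(S) = (4 + S)/(-18 + S) (X(S) = (S + 4)/(S - 9*2) = (4 + S)/(S - 18) = (4 + S)/(-18 + S))
U(f, z) = z
c = 8 (c = 6 - (-5 + 3) = 6 - 1*(-2) = 6 + 2 = 8)
(-7*(-10))*c = -7*(-10)*8 = 70*8 = 560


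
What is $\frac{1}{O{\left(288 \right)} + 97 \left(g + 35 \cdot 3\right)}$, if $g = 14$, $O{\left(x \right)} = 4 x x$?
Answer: $\frac{1}{343319} \approx 2.9127 \cdot 10^{-6}$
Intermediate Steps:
$O{\left(x \right)} = 4 x^{2}$
$\frac{1}{O{\left(288 \right)} + 97 \left(g + 35 \cdot 3\right)} = \frac{1}{4 \cdot 288^{2} + 97 \left(14 + 35 \cdot 3\right)} = \frac{1}{4 \cdot 82944 + 97 \left(14 + 105\right)} = \frac{1}{331776 + 97 \cdot 119} = \frac{1}{331776 + 11543} = \frac{1}{343319}$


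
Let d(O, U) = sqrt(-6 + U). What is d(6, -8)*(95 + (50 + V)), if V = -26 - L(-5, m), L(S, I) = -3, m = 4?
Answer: 122*I*sqrt(14) ≈ 456.48*I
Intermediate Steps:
V = -23 (V = -26 - 1*(-3) = -26 + 3 = -23)
d(6, -8)*(95 + (50 + V)) = sqrt(-6 - 8)*(95 + (50 - 23)) = sqrt(-14)*(95 + 27) = (I*sqrt(14))*122 = 122*I*sqrt(14)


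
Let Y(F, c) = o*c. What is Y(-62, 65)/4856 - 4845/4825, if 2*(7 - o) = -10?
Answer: -988191/1171510 ≈ -0.84352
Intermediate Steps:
o = 12 (o = 7 - 1/2*(-10) = 7 + 5 = 12)
Y(F, c) = 12*c
Y(-62, 65)/4856 - 4845/4825 = (12*65)/4856 - 4845/4825 = 780*(1/4856) - 4845*1/4825 = 195/1214 - 969/965 = -988191/1171510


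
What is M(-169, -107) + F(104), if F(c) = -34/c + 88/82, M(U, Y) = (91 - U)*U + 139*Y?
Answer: -125387725/2132 ≈ -58812.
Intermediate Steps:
M(U, Y) = 139*Y + U*(91 - U) (M(U, Y) = U*(91 - U) + 139*Y = 139*Y + U*(91 - U))
F(c) = 44/41 - 34/c (F(c) = -34/c + 88*(1/82) = -34/c + 44/41 = 44/41 - 34/c)
M(-169, -107) + F(104) = (-1*(-169)² + 91*(-169) + 139*(-107)) + (44/41 - 34/104) = (-1*28561 - 15379 - 14873) + (44/41 - 34*1/104) = (-28561 - 15379 - 14873) + (44/41 - 17/52) = -58813 + 1591/2132 = -125387725/2132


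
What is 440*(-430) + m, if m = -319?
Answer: -189519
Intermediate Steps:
440*(-430) + m = 440*(-430) - 319 = -189200 - 319 = -189519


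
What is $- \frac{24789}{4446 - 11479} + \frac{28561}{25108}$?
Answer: $\frac{823271725}{176584564} \approx 4.6622$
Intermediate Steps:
$- \frac{24789}{4446 - 11479} + \frac{28561}{25108} = - \frac{24789}{4446 - 11479} + 28561 \cdot \frac{1}{25108} = - \frac{24789}{-7033} + \frac{28561}{25108} = \left(-24789\right) \left(- \frac{1}{7033}\right) + \frac{28561}{25108} = \frac{24789}{7033} + \frac{28561}{25108} = \frac{823271725}{176584564}$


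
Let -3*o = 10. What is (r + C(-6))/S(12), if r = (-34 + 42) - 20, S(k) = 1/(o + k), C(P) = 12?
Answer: 0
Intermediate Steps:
o = -10/3 (o = -⅓*10 = -10/3 ≈ -3.3333)
S(k) = 1/(-10/3 + k)
r = -12 (r = 8 - 20 = -12)
(r + C(-6))/S(12) = (-12 + 12)/((3/(-10 + 3*12))) = 0/(3/(-10 + 36)) = 0/(3/26) = (26/3)*0 = 0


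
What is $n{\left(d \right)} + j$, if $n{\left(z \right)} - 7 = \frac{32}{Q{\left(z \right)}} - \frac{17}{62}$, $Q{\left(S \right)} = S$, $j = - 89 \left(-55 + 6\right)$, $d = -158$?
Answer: $\frac{21392129}{4898} \approx 4367.5$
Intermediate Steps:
$j = 4361$ ($j = \left(-89\right) \left(-49\right) = 4361$)
$n{\left(z \right)} = \frac{417}{62} + \frac{32}{z}$ ($n{\left(z \right)} = 7 + \left(\frac{32}{z} - \frac{17}{62}\right) = 7 - \left(\frac{17}{62} - \frac{32}{z}\right) = \frac{417}{62} + \frac{32}{z}$)
$n{\left(d \right)} + j = \left(\frac{417}{62} + \frac{32}{-158}\right) + 4361 = \left(\frac{417}{62} + 32 \left(- \frac{1}{158}\right)\right) + 4361 = \left(\frac{417}{62} - \frac{16}{79}\right) + 4361 = \frac{31951}{4898} + 4361 = \frac{21392129}{4898}$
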